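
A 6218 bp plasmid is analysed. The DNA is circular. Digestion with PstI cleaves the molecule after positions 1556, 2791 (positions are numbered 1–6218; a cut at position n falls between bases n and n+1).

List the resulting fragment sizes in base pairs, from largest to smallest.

Circular molecule, 2 cuts → 2 fragments:
  2791 − 1556 = 1235 bp
  wrap: 6218 − 2791 + 1556 = 4983 bp
Sorted largest to smallest: 4983, 1235 bp.

4983, 1235 bp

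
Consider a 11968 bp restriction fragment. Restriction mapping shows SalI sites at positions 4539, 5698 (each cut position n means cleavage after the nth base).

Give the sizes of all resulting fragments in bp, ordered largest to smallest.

Linear molecule, 2 cuts → 3 fragments:
  4539 − 0 = 4539 bp
  5698 − 4539 = 1159 bp
  11968 − 5698 = 6270 bp
Sorted largest to smallest: 6270, 4539, 1159 bp.

6270, 4539, 1159 bp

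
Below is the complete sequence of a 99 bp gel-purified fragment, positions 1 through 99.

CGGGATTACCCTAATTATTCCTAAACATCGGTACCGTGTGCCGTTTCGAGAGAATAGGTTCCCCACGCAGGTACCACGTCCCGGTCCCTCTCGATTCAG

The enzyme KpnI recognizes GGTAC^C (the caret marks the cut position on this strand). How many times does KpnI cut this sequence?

2

GGTACC occurs starting at positions 30, 70.
KpnI cuts at 2 sites.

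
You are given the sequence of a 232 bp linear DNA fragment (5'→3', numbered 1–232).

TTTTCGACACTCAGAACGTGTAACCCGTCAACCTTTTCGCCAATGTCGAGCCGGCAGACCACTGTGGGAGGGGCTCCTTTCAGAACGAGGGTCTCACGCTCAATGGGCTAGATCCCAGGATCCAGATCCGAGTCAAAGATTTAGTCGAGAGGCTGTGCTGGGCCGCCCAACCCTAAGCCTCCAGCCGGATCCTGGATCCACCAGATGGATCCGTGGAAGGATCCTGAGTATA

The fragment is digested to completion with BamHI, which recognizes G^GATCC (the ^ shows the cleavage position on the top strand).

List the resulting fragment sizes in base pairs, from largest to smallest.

118, 69, 13, 13, 12, 7 bp

BamHI sites (GGATCC) start at positions 118, 187, 194, 207, 219.
BamHI cuts after the first base of each site, so after positions 118, 187, 194, 207, 219.
Linear molecule, 5 cuts → 6 fragments:
  1–118 → 118 bp
  119–187 → 69 bp
  188–194 → 7 bp
  195–207 → 13 bp
  208–219 → 12 bp
  220–232 → 13 bp
Sorted largest to smallest: 118, 69, 13, 13, 12, 7 bp.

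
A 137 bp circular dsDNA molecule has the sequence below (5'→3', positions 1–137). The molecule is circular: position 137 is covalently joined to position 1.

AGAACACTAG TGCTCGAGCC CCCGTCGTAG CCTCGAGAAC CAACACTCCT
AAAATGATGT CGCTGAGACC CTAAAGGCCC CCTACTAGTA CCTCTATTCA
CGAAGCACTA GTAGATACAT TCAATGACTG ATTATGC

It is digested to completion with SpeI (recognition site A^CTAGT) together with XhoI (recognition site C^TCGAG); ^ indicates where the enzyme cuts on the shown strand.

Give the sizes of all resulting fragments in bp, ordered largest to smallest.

SpeI sites (ACTAGT) start at positions 6, 84, 107.
SpeI cuts after the first base of each site, so after positions 6, 84, 107.
XhoI sites (CTCGAG) start at positions 13, 32.
XhoI cuts after the first base of each site, so after positions 13, 32.
Combined cut positions: 6, 13, 32, 84, 107.
Circular molecule, 5 cuts → 5 fragments:
  7–13 → 7 bp
  14–32 → 19 bp
  33–84 → 52 bp
  85–107 → 23 bp
  108–137 then 1–6 → 30 + 6 = 36 bp
Sorted largest to smallest: 52, 36, 23, 19, 7 bp.

52, 36, 23, 19, 7 bp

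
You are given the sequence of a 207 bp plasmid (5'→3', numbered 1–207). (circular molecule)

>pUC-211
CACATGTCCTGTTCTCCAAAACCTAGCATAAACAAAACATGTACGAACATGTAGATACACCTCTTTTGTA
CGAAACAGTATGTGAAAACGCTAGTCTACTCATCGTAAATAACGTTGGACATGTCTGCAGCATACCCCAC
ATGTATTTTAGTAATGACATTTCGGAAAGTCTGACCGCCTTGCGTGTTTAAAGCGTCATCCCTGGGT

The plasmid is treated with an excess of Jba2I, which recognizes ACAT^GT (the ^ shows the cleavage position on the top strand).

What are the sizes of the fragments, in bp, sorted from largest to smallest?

72, 70, 35, 20, 10 bp

Jba2I sites (ACATGT) start at positions 2, 37, 47, 119, 139.
Jba2I cuts after base 4 of each site, so after positions 5, 40, 50, 122, 142.
Circular molecule, 5 cuts → 5 fragments:
  6–40 → 35 bp
  41–50 → 10 bp
  51–122 → 72 bp
  123–142 → 20 bp
  143–207 then 1–5 → 65 + 5 = 70 bp
Sorted largest to smallest: 72, 70, 35, 20, 10 bp.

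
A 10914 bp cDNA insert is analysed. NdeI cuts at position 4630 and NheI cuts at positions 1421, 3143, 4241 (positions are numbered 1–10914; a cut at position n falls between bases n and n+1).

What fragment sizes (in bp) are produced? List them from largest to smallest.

6284, 1722, 1421, 1098, 389 bp

Combined cut positions (sorted): 1421, 3143, 4241, 4630.
Linear molecule, 4 cuts → 5 fragments:
  1421 − 0 = 1421 bp
  3143 − 1421 = 1722 bp
  4241 − 3143 = 1098 bp
  4630 − 4241 = 389 bp
  10914 − 4630 = 6284 bp
Sorted largest to smallest: 6284, 1722, 1421, 1098, 389 bp.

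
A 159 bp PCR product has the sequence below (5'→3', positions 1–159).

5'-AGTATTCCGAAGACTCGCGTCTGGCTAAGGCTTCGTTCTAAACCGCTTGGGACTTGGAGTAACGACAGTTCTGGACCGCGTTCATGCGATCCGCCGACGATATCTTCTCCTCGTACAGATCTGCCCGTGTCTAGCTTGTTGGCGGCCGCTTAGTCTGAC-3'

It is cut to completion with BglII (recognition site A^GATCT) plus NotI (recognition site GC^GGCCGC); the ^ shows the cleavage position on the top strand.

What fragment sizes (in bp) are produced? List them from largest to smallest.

117, 26, 16 bp

The BglII site (AGATCT) starts at position 117.
BglII cuts after the first base of each site, so after position 117.
The NotI site (GCGGCCGC) starts at position 142.
NotI cuts after base 2 of each site, so after position 143.
Combined cut positions: 117, 143.
Linear molecule, 2 cuts → 3 fragments:
  1–117 → 117 bp
  118–143 → 26 bp
  144–159 → 16 bp
Sorted largest to smallest: 117, 26, 16 bp.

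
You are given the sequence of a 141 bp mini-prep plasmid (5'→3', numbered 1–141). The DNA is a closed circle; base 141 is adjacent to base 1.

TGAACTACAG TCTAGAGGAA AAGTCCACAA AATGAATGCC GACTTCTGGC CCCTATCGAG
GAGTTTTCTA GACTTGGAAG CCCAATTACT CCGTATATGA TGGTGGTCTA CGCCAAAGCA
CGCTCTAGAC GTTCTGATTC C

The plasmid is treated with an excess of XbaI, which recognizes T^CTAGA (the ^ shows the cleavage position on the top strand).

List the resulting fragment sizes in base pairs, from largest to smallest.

57, 56, 28 bp

XbaI sites (TCTAGA) start at positions 11, 67, 124.
XbaI cuts after the first base of each site, so after positions 11, 67, 124.
Circular molecule, 3 cuts → 3 fragments:
  12–67 → 56 bp
  68–124 → 57 bp
  125–141 then 1–11 → 17 + 11 = 28 bp
Sorted largest to smallest: 57, 56, 28 bp.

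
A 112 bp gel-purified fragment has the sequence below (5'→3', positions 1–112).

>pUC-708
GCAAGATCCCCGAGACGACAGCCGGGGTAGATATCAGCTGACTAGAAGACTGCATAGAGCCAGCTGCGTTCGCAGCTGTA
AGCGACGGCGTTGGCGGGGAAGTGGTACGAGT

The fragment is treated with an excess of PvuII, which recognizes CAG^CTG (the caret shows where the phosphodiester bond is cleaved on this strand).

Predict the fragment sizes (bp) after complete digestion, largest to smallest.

37, 37, 26, 12 bp

PvuII sites (CAGCTG) start at positions 35, 61, 73.
PvuII cuts after base 3 of each site, so after positions 37, 63, 75.
Linear molecule, 3 cuts → 4 fragments:
  1–37 → 37 bp
  38–63 → 26 bp
  64–75 → 12 bp
  76–112 → 37 bp
Sorted largest to smallest: 37, 37, 26, 12 bp.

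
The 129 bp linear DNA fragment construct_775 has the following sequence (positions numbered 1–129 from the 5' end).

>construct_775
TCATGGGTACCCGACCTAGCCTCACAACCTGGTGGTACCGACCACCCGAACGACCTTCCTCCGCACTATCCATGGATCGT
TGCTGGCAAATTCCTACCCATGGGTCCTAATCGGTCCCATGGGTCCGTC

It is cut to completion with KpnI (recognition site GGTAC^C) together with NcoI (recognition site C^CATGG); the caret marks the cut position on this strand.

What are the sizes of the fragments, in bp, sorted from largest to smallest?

KpnI sites (GGTACC) start at positions 6, 34.
KpnI cuts after base 5 of each site (before the last base), so after positions 10, 38.
NcoI sites (CCATGG) start at positions 70, 98, 117.
NcoI cuts after the first base of each site, so after positions 70, 98, 117.
Combined cut positions: 10, 38, 70, 98, 117.
Linear molecule, 5 cuts → 6 fragments:
  1–10 → 10 bp
  11–38 → 28 bp
  39–70 → 32 bp
  71–98 → 28 bp
  99–117 → 19 bp
  118–129 → 12 bp
Sorted largest to smallest: 32, 28, 28, 19, 12, 10 bp.

32, 28, 28, 19, 12, 10 bp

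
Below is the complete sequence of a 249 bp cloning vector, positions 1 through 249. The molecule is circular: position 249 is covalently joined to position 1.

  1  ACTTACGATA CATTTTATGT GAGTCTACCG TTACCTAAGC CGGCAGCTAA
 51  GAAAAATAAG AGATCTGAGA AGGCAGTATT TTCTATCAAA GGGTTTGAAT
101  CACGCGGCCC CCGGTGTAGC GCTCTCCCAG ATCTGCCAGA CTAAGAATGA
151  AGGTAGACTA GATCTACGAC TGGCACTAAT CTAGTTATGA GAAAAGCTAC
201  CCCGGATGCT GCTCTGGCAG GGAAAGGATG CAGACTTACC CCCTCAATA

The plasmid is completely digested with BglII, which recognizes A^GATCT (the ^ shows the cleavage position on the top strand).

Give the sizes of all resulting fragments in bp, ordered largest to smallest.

150, 68, 31 bp

BglII sites (AGATCT) start at positions 61, 129, 160.
BglII cuts after the first base of each site, so after positions 61, 129, 160.
Circular molecule, 3 cuts → 3 fragments:
  62–129 → 68 bp
  130–160 → 31 bp
  161–249 then 1–61 → 89 + 61 = 150 bp
Sorted largest to smallest: 150, 68, 31 bp.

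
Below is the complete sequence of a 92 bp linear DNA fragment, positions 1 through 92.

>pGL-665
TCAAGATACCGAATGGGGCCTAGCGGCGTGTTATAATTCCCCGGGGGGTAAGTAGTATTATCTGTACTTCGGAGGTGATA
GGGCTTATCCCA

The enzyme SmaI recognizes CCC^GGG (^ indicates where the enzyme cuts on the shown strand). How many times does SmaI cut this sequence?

1

CCCGGG occurs starting at position 40.
SmaI cuts at 1 site.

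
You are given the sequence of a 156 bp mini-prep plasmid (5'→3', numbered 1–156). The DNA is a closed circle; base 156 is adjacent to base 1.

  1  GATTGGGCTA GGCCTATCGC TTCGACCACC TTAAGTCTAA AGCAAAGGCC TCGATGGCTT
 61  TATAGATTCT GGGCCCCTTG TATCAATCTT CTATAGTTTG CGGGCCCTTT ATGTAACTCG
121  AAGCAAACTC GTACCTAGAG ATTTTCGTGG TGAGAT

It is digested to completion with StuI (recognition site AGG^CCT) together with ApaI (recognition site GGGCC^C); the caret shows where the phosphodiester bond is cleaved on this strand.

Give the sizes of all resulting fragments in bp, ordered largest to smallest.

62, 36, 31, 27 bp

StuI sites (AGGCCT) start at positions 10, 46.
StuI cuts after base 3 of each site, so after positions 12, 48.
ApaI sites (GGGCCC) start at positions 71, 102.
ApaI cuts after base 5 of each site (before the last base), so after positions 75, 106.
Combined cut positions: 12, 48, 75, 106.
Circular molecule, 4 cuts → 4 fragments:
  13–48 → 36 bp
  49–75 → 27 bp
  76–106 → 31 bp
  107–156 then 1–12 → 50 + 12 = 62 bp
Sorted largest to smallest: 62, 36, 31, 27 bp.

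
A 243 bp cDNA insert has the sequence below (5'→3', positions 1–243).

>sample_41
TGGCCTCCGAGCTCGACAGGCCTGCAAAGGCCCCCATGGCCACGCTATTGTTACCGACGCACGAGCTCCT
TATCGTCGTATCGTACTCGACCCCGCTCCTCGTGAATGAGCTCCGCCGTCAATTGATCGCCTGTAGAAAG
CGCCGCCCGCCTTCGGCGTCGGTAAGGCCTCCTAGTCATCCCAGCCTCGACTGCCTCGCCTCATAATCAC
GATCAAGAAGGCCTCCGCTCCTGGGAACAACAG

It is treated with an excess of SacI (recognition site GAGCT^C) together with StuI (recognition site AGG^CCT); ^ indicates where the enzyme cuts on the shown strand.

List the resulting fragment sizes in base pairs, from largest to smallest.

SacI sites (GAGCTC) start at positions 9, 63, 108.
SacI cuts after base 5 of each site (before the last base), so after positions 13, 67, 112.
StuI sites (AGGCCT) start at positions 18, 165, 219.
StuI cuts after base 3 of each site, so after positions 20, 167, 221.
Combined cut positions: 13, 20, 67, 112, 167, 221.
Linear molecule, 6 cuts → 7 fragments:
  1–13 → 13 bp
  14–20 → 7 bp
  21–67 → 47 bp
  68–112 → 45 bp
  113–167 → 55 bp
  168–221 → 54 bp
  222–243 → 22 bp
Sorted largest to smallest: 55, 54, 47, 45, 22, 13, 7 bp.

55, 54, 47, 45, 22, 13, 7 bp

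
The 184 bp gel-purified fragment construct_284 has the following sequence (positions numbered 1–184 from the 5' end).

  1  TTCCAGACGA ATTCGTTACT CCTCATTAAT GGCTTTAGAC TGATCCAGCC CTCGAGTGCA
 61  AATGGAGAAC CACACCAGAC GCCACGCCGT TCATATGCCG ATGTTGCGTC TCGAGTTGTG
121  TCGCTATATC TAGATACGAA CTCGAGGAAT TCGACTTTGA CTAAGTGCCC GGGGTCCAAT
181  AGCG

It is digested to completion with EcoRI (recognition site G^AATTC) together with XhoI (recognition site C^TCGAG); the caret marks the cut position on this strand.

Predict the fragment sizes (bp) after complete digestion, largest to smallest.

59, 42, 37, 31, 9, 6 bp

EcoRI sites (GAATTC) start at positions 9, 147.
EcoRI cuts after the first base of each site, so after positions 9, 147.
XhoI sites (CTCGAG) start at positions 51, 110, 141.
XhoI cuts after the first base of each site, so after positions 51, 110, 141.
Combined cut positions: 9, 51, 110, 141, 147.
Linear molecule, 5 cuts → 6 fragments:
  1–9 → 9 bp
  10–51 → 42 bp
  52–110 → 59 bp
  111–141 → 31 bp
  142–147 → 6 bp
  148–184 → 37 bp
Sorted largest to smallest: 59, 42, 37, 31, 9, 6 bp.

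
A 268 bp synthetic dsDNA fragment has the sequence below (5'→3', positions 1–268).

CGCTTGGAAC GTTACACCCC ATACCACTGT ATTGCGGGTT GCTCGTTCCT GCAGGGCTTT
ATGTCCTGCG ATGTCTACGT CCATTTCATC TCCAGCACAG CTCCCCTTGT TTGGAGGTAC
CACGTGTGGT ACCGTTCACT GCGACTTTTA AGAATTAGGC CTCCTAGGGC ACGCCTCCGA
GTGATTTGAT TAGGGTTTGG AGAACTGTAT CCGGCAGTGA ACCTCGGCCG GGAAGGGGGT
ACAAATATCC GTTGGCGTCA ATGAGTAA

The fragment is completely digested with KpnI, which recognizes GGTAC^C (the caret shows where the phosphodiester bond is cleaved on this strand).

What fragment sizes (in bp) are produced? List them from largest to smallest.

KpnI sites (GGTACC) start at positions 116, 128.
KpnI cuts after base 5 of each site (before the last base), so after positions 120, 132.
Linear molecule, 2 cuts → 3 fragments:
  1–120 → 120 bp
  121–132 → 12 bp
  133–268 → 136 bp
Sorted largest to smallest: 136, 120, 12 bp.

136, 120, 12 bp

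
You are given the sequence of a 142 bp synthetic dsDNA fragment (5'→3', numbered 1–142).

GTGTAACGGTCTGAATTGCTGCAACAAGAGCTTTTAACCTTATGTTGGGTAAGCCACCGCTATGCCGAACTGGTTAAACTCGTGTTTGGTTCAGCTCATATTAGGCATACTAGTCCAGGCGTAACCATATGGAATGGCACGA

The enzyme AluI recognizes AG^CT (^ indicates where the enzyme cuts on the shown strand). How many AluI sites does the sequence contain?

AGCT occurs starting at positions 29, 93.
AluI cuts at 2 sites.

2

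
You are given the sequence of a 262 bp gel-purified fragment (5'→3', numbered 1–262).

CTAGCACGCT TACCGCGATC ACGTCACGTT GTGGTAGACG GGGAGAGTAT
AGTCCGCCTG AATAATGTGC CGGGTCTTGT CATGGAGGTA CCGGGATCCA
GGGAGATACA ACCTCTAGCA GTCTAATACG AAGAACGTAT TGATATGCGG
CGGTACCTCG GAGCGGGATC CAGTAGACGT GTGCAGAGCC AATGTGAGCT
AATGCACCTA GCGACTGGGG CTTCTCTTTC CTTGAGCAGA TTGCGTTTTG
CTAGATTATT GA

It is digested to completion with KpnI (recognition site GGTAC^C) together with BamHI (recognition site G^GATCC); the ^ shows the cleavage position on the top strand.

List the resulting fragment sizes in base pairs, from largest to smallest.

96, 91, 62, 10, 3 bp

KpnI sites (GGTACC) start at positions 87, 152.
KpnI cuts after base 5 of each site (before the last base), so after positions 91, 156.
BamHI sites (GGATCC) start at positions 94, 166.
BamHI cuts after the first base of each site, so after positions 94, 166.
Combined cut positions: 91, 94, 156, 166.
Linear molecule, 4 cuts → 5 fragments:
  1–91 → 91 bp
  92–94 → 3 bp
  95–156 → 62 bp
  157–166 → 10 bp
  167–262 → 96 bp
Sorted largest to smallest: 96, 91, 62, 10, 3 bp.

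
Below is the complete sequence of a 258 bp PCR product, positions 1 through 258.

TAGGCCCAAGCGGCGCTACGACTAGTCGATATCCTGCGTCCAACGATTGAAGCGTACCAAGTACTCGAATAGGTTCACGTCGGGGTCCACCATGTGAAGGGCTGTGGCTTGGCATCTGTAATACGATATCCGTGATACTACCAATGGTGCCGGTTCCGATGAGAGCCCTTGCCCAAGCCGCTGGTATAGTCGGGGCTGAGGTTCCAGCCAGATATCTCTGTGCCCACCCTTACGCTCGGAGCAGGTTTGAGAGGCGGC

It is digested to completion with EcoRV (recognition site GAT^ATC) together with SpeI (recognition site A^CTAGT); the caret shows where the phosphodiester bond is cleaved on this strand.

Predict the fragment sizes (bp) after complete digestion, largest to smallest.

EcoRV sites (GATATC) start at positions 28, 125, 211.
EcoRV cuts after base 3 of each site, so after positions 30, 127, 213.
The SpeI site (ACTAGT) starts at position 21.
SpeI cuts after the first base of each site, so after position 21.
Combined cut positions: 21, 30, 127, 213.
Linear molecule, 4 cuts → 5 fragments:
  1–21 → 21 bp
  22–30 → 9 bp
  31–127 → 97 bp
  128–213 → 86 bp
  214–258 → 45 bp
Sorted largest to smallest: 97, 86, 45, 21, 9 bp.

97, 86, 45, 21, 9 bp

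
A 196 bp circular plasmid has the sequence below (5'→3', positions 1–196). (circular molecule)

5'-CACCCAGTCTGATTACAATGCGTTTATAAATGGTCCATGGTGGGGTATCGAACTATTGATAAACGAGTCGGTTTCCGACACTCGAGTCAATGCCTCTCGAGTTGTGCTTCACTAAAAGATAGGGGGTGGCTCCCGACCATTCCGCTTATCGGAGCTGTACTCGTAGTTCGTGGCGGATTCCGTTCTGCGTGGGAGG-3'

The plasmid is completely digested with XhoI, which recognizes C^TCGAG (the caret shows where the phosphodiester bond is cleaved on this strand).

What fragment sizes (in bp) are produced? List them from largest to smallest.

181, 15 bp

XhoI sites (CTCGAG) start at positions 81, 96.
XhoI cuts after the first base of each site, so after positions 81, 96.
Circular molecule, 2 cuts → 2 fragments:
  82–96 → 15 bp
  97–196 then 1–81 → 100 + 81 = 181 bp
Sorted largest to smallest: 181, 15 bp.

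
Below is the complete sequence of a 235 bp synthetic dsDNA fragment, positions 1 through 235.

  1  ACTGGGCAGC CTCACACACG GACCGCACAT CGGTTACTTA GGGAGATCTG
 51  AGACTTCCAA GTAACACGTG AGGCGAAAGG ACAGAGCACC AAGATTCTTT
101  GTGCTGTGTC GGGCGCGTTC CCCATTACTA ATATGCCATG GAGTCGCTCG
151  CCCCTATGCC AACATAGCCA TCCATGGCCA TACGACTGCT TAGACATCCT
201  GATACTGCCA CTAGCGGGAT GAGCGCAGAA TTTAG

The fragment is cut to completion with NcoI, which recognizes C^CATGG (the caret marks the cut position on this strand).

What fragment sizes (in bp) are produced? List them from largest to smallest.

136, 63, 36 bp

NcoI sites (CCATGG) start at positions 136, 172.
NcoI cuts after the first base of each site, so after positions 136, 172.
Linear molecule, 2 cuts → 3 fragments:
  1–136 → 136 bp
  137–172 → 36 bp
  173–235 → 63 bp
Sorted largest to smallest: 136, 63, 36 bp.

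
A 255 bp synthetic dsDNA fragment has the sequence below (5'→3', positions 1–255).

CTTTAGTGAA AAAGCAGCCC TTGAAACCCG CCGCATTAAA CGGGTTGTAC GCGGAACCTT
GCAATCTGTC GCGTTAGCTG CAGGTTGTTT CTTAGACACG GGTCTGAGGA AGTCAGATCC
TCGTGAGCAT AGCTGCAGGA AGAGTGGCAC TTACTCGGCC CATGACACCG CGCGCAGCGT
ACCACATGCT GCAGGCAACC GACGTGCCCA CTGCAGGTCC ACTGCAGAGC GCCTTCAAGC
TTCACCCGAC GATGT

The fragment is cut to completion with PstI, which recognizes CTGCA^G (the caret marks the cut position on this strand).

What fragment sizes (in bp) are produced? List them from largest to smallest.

PstI sites (CTGCAG) start at positions 78, 133, 189, 211, 222.
PstI cuts after base 5 of each site (before the last base), so after positions 82, 137, 193, 215, 226.
Linear molecule, 5 cuts → 6 fragments:
  1–82 → 82 bp
  83–137 → 55 bp
  138–193 → 56 bp
  194–215 → 22 bp
  216–226 → 11 bp
  227–255 → 29 bp
Sorted largest to smallest: 82, 56, 55, 29, 22, 11 bp.

82, 56, 55, 29, 22, 11 bp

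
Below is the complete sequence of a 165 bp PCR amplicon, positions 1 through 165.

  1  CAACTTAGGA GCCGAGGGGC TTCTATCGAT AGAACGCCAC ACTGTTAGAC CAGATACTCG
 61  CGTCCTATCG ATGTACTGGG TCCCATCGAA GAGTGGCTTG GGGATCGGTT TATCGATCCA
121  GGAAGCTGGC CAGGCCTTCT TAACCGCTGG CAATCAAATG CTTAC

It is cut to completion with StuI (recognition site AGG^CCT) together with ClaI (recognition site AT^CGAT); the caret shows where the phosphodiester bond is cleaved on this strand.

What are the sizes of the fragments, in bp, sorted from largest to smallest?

The StuI site (AGGCCT) starts at position 132.
StuI cuts after base 3 of each site, so after position 134.
ClaI sites (ATCGAT) start at positions 25, 67, 112.
ClaI cuts after base 2 of each site, so after positions 26, 68, 113.
Combined cut positions: 26, 68, 113, 134.
Linear molecule, 4 cuts → 5 fragments:
  1–26 → 26 bp
  27–68 → 42 bp
  69–113 → 45 bp
  114–134 → 21 bp
  135–165 → 31 bp
Sorted largest to smallest: 45, 42, 31, 26, 21 bp.

45, 42, 31, 26, 21 bp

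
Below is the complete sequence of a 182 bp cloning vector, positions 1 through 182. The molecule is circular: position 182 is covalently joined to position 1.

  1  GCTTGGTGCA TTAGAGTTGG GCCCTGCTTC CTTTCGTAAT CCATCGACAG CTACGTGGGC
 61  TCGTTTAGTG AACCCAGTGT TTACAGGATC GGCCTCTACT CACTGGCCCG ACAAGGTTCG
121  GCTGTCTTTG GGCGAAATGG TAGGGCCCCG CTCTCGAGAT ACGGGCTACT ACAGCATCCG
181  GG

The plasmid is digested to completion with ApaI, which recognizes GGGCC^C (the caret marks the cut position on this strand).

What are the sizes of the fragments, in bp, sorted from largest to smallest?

ApaI sites (GGGCCC) start at positions 19, 143.
ApaI cuts after base 5 of each site (before the last base), so after positions 23, 147.
Circular molecule, 2 cuts → 2 fragments:
  24–147 → 124 bp
  148–182 then 1–23 → 35 + 23 = 58 bp
Sorted largest to smallest: 124, 58 bp.

124, 58 bp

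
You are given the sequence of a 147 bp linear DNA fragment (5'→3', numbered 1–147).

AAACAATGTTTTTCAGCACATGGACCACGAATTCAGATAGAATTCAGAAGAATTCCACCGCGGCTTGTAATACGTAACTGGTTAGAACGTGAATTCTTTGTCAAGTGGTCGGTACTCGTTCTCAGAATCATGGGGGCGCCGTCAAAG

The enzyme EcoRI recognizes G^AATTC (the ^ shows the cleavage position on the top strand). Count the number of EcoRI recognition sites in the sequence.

4

GAATTC occurs starting at positions 29, 40, 50, 91.
EcoRI cuts at 4 sites.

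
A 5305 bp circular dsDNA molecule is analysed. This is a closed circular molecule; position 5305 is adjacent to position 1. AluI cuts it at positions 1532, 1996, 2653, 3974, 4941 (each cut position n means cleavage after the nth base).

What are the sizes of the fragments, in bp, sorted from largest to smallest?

1896, 1321, 967, 657, 464 bp

Circular molecule, 5 cuts → 5 fragments:
  1996 − 1532 = 464 bp
  2653 − 1996 = 657 bp
  3974 − 2653 = 1321 bp
  4941 − 3974 = 967 bp
  wrap: 5305 − 4941 + 1532 = 1896 bp
Sorted largest to smallest: 1896, 1321, 967, 657, 464 bp.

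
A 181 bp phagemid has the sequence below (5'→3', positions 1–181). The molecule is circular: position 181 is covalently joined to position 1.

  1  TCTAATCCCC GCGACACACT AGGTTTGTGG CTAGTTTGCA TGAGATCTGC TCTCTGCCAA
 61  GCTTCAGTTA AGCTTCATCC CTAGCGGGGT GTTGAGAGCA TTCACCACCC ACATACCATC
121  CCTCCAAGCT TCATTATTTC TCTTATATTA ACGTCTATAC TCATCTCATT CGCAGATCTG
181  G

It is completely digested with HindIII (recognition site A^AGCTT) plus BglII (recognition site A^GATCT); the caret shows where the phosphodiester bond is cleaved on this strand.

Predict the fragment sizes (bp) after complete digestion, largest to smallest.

HindIII sites (AAGCTT) start at positions 59, 70, 126.
HindIII cuts after the first base of each site, so after positions 59, 70, 126.
BglII sites (AGATCT) start at positions 43, 174.
BglII cuts after the first base of each site, so after positions 43, 174.
Combined cut positions: 43, 59, 70, 126, 174.
Circular molecule, 5 cuts → 5 fragments:
  44–59 → 16 bp
  60–70 → 11 bp
  71–126 → 56 bp
  127–174 → 48 bp
  175–181 then 1–43 → 7 + 43 = 50 bp
Sorted largest to smallest: 56, 50, 48, 16, 11 bp.

56, 50, 48, 16, 11 bp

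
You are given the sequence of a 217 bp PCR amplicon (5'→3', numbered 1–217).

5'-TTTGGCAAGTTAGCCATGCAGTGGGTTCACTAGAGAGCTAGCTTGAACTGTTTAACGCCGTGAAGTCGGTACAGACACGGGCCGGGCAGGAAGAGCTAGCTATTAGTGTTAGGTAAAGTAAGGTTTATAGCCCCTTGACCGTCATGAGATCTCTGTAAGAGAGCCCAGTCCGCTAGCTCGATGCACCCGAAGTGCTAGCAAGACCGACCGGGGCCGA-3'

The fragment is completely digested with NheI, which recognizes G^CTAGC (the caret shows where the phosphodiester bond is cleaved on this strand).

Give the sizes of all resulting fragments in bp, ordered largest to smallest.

NheI sites (GCTAGC) start at positions 37, 95, 172, 194.
NheI cuts after the first base of each site, so after positions 37, 95, 172, 194.
Linear molecule, 4 cuts → 5 fragments:
  1–37 → 37 bp
  38–95 → 58 bp
  96–172 → 77 bp
  173–194 → 22 bp
  195–217 → 23 bp
Sorted largest to smallest: 77, 58, 37, 23, 22 bp.

77, 58, 37, 23, 22 bp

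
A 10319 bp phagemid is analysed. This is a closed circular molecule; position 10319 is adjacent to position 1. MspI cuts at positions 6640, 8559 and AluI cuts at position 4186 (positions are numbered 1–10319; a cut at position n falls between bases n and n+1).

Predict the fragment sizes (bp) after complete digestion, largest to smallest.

Combined cut positions (sorted): 4186, 6640, 8559.
Circular molecule, 3 cuts → 3 fragments:
  6640 − 4186 = 2454 bp
  8559 − 6640 = 1919 bp
  wrap: 10319 − 8559 + 4186 = 5946 bp
Sorted largest to smallest: 5946, 2454, 1919 bp.

5946, 2454, 1919 bp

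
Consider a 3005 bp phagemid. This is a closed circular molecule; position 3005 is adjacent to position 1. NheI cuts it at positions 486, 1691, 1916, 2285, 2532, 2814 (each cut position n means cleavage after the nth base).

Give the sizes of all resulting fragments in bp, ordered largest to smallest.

Circular molecule, 6 cuts → 6 fragments:
  1691 − 486 = 1205 bp
  1916 − 1691 = 225 bp
  2285 − 1916 = 369 bp
  2532 − 2285 = 247 bp
  2814 − 2532 = 282 bp
  wrap: 3005 − 2814 + 486 = 677 bp
Sorted largest to smallest: 1205, 677, 369, 282, 247, 225 bp.

1205, 677, 369, 282, 247, 225 bp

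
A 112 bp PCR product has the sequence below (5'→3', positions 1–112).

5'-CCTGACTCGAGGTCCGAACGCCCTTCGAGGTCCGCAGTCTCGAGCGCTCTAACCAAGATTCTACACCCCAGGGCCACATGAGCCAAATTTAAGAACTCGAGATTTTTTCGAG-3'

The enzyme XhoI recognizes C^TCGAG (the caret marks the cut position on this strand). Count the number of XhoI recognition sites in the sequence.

CTCGAG occurs starting at positions 6, 39, 96.
XhoI cuts at 3 sites.

3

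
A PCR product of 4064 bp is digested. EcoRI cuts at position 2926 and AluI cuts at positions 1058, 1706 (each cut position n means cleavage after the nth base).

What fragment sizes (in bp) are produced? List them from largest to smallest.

Combined cut positions (sorted): 1058, 1706, 2926.
Linear molecule, 3 cuts → 4 fragments:
  1058 − 0 = 1058 bp
  1706 − 1058 = 648 bp
  2926 − 1706 = 1220 bp
  4064 − 2926 = 1138 bp
Sorted largest to smallest: 1220, 1138, 1058, 648 bp.

1220, 1138, 1058, 648 bp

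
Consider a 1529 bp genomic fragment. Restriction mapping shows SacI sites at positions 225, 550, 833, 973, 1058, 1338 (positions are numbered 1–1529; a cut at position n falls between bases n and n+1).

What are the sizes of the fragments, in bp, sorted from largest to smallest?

325, 283, 280, 225, 191, 140, 85 bp

Linear molecule, 6 cuts → 7 fragments:
  225 − 0 = 225 bp
  550 − 225 = 325 bp
  833 − 550 = 283 bp
  973 − 833 = 140 bp
  1058 − 973 = 85 bp
  1338 − 1058 = 280 bp
  1529 − 1338 = 191 bp
Sorted largest to smallest: 325, 283, 280, 225, 191, 140, 85 bp.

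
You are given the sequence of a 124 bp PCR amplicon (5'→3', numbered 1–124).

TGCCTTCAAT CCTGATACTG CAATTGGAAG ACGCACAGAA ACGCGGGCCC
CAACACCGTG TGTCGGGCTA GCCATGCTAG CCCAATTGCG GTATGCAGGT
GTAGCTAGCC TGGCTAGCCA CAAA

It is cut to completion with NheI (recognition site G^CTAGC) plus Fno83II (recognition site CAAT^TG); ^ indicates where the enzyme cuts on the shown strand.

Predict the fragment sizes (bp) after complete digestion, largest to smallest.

NheI sites (GCTAGC) start at positions 67, 76, 104, 113.
NheI cuts after the first base of each site, so after positions 67, 76, 104, 113.
Fno83II sites (CAATTG) start at positions 21, 83.
Fno83II cuts after base 4 of each site, so after positions 24, 86.
Combined cut positions: 24, 67, 76, 86, 104, 113.
Linear molecule, 6 cuts → 7 fragments:
  1–24 → 24 bp
  25–67 → 43 bp
  68–76 → 9 bp
  77–86 → 10 bp
  87–104 → 18 bp
  105–113 → 9 bp
  114–124 → 11 bp
Sorted largest to smallest: 43, 24, 18, 11, 10, 9, 9 bp.

43, 24, 18, 11, 10, 9, 9 bp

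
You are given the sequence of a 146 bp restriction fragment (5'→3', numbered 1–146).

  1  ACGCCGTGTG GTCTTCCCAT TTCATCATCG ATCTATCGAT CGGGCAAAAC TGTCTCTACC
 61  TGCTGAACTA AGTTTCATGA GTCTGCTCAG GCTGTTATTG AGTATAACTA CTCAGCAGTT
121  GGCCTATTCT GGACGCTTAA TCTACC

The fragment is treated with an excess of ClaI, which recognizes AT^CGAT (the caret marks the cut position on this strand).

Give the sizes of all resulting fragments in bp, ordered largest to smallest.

ClaI sites (ATCGAT) start at positions 27, 35.
ClaI cuts after base 2 of each site, so after positions 28, 36.
Linear molecule, 2 cuts → 3 fragments:
  1–28 → 28 bp
  29–36 → 8 bp
  37–146 → 110 bp
Sorted largest to smallest: 110, 28, 8 bp.

110, 28, 8 bp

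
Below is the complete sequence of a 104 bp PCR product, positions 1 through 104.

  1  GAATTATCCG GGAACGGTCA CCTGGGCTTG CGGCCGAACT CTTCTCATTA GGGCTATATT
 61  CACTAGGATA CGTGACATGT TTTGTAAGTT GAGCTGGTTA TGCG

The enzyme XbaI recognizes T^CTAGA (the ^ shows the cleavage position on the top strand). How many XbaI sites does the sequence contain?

No occurrence of TCTAGA is present in the sequence.
XbaI does not cut: 0 sites.

0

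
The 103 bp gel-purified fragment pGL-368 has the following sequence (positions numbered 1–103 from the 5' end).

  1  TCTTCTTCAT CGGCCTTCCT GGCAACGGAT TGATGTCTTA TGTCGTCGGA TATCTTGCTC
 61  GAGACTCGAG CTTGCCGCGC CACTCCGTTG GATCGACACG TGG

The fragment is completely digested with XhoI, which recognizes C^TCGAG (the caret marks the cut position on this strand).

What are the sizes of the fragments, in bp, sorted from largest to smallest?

58, 38, 7 bp

XhoI sites (CTCGAG) start at positions 58, 65.
XhoI cuts after the first base of each site, so after positions 58, 65.
Linear molecule, 2 cuts → 3 fragments:
  1–58 → 58 bp
  59–65 → 7 bp
  66–103 → 38 bp
Sorted largest to smallest: 58, 38, 7 bp.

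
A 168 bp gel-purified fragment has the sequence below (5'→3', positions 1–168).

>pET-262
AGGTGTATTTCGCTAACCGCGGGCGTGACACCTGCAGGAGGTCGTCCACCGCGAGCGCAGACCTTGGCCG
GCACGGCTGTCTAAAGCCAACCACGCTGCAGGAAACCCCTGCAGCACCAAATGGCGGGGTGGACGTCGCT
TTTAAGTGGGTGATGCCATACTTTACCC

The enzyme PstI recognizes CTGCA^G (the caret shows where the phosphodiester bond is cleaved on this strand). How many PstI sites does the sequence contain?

3

CTGCAG occurs starting at positions 32, 96, 109.
PstI cuts at 3 sites.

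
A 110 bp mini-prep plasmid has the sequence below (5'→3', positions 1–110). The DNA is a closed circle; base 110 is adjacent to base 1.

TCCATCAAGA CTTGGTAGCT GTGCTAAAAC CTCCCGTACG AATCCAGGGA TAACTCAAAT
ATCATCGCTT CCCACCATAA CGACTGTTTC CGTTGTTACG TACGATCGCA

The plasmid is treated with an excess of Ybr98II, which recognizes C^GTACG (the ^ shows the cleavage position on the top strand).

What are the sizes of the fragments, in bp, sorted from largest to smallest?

Ybr98II sites (CGTACG) start at positions 35, 99.
Ybr98II cuts after the first base of each site, so after positions 35, 99.
Circular molecule, 2 cuts → 2 fragments:
  36–99 → 64 bp
  100–110 then 1–35 → 11 + 35 = 46 bp
Sorted largest to smallest: 64, 46 bp.

64, 46 bp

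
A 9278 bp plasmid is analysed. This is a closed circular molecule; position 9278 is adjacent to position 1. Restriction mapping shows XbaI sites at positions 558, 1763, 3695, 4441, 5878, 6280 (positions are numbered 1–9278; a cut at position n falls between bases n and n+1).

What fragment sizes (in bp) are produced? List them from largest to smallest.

Circular molecule, 6 cuts → 6 fragments:
  1763 − 558 = 1205 bp
  3695 − 1763 = 1932 bp
  4441 − 3695 = 746 bp
  5878 − 4441 = 1437 bp
  6280 − 5878 = 402 bp
  wrap: 9278 − 6280 + 558 = 3556 bp
Sorted largest to smallest: 3556, 1932, 1437, 1205, 746, 402 bp.

3556, 1932, 1437, 1205, 746, 402 bp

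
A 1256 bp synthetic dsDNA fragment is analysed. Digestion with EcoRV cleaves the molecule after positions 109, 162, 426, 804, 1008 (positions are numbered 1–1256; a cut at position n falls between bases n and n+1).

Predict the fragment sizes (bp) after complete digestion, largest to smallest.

Linear molecule, 5 cuts → 6 fragments:
  109 − 0 = 109 bp
  162 − 109 = 53 bp
  426 − 162 = 264 bp
  804 − 426 = 378 bp
  1008 − 804 = 204 bp
  1256 − 1008 = 248 bp
Sorted largest to smallest: 378, 264, 248, 204, 109, 53 bp.

378, 264, 248, 204, 109, 53 bp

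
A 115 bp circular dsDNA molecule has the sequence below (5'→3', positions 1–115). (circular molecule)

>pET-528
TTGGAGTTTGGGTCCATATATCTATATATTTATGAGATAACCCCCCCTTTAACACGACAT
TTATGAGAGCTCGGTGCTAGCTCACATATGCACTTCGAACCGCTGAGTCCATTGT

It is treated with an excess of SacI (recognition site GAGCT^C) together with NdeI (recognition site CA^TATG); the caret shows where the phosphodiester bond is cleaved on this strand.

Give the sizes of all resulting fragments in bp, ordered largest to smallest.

100, 15 bp

The SacI site (GAGCTC) starts at position 67.
SacI cuts after base 5 of each site (before the last base), so after position 71.
The NdeI site (CATATG) starts at position 85.
NdeI cuts after base 2 of each site, so after position 86.
Combined cut positions: 71, 86.
Circular molecule, 2 cuts → 2 fragments:
  72–86 → 15 bp
  87–115 then 1–71 → 29 + 71 = 100 bp
Sorted largest to smallest: 100, 15 bp.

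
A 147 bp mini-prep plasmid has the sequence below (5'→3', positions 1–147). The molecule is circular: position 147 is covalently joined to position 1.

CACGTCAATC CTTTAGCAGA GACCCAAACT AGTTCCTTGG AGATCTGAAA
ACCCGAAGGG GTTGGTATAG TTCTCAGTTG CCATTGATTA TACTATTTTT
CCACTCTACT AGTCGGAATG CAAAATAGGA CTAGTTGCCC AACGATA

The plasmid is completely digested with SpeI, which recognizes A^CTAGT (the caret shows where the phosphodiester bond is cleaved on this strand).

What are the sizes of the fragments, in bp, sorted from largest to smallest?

80, 45, 22 bp

SpeI sites (ACTAGT) start at positions 28, 108, 130.
SpeI cuts after the first base of each site, so after positions 28, 108, 130.
Circular molecule, 3 cuts → 3 fragments:
  29–108 → 80 bp
  109–130 → 22 bp
  131–147 then 1–28 → 17 + 28 = 45 bp
Sorted largest to smallest: 80, 45, 22 bp.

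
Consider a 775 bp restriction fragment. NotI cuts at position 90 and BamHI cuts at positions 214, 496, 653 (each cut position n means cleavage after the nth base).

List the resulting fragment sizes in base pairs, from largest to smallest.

Combined cut positions (sorted): 90, 214, 496, 653.
Linear molecule, 4 cuts → 5 fragments:
  90 − 0 = 90 bp
  214 − 90 = 124 bp
  496 − 214 = 282 bp
  653 − 496 = 157 bp
  775 − 653 = 122 bp
Sorted largest to smallest: 282, 157, 124, 122, 90 bp.

282, 157, 124, 122, 90 bp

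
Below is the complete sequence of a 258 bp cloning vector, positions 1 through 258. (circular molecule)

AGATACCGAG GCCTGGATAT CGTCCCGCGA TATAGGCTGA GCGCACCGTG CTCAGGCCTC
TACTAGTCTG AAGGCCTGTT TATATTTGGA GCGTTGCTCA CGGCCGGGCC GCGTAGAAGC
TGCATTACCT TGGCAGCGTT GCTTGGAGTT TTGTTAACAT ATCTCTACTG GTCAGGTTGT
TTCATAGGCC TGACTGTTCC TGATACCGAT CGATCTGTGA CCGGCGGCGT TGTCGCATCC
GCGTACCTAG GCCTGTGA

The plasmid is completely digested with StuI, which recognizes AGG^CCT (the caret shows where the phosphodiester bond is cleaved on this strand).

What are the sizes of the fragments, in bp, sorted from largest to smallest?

StuI sites (AGGCCT) start at positions 9, 54, 72, 186, 249.
StuI cuts after base 3 of each site, so after positions 11, 56, 74, 188, 251.
Circular molecule, 5 cuts → 5 fragments:
  12–56 → 45 bp
  57–74 → 18 bp
  75–188 → 114 bp
  189–251 → 63 bp
  252–258 then 1–11 → 7 + 11 = 18 bp
Sorted largest to smallest: 114, 63, 45, 18, 18 bp.

114, 63, 45, 18, 18 bp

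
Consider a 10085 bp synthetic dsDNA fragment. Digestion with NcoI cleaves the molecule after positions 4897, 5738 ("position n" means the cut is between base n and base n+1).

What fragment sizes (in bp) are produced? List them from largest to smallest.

Linear molecule, 2 cuts → 3 fragments:
  4897 − 0 = 4897 bp
  5738 − 4897 = 841 bp
  10085 − 5738 = 4347 bp
Sorted largest to smallest: 4897, 4347, 841 bp.

4897, 4347, 841 bp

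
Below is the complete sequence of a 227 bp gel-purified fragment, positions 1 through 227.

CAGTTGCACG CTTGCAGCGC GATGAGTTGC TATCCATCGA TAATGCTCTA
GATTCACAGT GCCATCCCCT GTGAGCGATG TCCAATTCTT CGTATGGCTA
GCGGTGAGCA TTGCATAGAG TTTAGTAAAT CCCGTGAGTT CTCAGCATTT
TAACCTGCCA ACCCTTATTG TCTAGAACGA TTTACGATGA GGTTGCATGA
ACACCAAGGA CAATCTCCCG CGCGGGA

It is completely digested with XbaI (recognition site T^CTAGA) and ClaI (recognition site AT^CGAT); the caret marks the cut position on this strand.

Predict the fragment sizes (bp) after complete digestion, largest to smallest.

124, 56, 37, 10 bp

XbaI sites (TCTAGA) start at positions 47, 171.
XbaI cuts after the first base of each site, so after positions 47, 171.
The ClaI site (ATCGAT) starts at position 36.
ClaI cuts after base 2 of each site, so after position 37.
Combined cut positions: 37, 47, 171.
Linear molecule, 3 cuts → 4 fragments:
  1–37 → 37 bp
  38–47 → 10 bp
  48–171 → 124 bp
  172–227 → 56 bp
Sorted largest to smallest: 124, 56, 37, 10 bp.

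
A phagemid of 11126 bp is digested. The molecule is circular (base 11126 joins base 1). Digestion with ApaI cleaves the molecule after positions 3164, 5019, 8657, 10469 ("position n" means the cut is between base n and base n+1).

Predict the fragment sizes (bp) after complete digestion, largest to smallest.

3821, 3638, 1855, 1812 bp

Circular molecule, 4 cuts → 4 fragments:
  5019 − 3164 = 1855 bp
  8657 − 5019 = 3638 bp
  10469 − 8657 = 1812 bp
  wrap: 11126 − 10469 + 3164 = 3821 bp
Sorted largest to smallest: 3821, 3638, 1855, 1812 bp.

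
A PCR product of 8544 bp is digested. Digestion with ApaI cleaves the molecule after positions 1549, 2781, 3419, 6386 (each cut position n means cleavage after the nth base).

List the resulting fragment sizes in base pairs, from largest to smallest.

Linear molecule, 4 cuts → 5 fragments:
  1549 − 0 = 1549 bp
  2781 − 1549 = 1232 bp
  3419 − 2781 = 638 bp
  6386 − 3419 = 2967 bp
  8544 − 6386 = 2158 bp
Sorted largest to smallest: 2967, 2158, 1549, 1232, 638 bp.

2967, 2158, 1549, 1232, 638 bp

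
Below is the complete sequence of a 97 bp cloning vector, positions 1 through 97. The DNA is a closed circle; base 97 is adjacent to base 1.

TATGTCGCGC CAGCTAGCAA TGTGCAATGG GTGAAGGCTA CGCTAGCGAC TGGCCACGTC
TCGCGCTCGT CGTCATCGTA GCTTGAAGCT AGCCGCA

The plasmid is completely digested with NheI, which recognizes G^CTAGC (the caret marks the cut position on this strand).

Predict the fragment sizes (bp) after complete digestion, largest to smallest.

NheI sites (GCTAGC) start at positions 13, 42, 88.
NheI cuts after the first base of each site, so after positions 13, 42, 88.
Circular molecule, 3 cuts → 3 fragments:
  14–42 → 29 bp
  43–88 → 46 bp
  89–97 then 1–13 → 9 + 13 = 22 bp
Sorted largest to smallest: 46, 29, 22 bp.

46, 29, 22 bp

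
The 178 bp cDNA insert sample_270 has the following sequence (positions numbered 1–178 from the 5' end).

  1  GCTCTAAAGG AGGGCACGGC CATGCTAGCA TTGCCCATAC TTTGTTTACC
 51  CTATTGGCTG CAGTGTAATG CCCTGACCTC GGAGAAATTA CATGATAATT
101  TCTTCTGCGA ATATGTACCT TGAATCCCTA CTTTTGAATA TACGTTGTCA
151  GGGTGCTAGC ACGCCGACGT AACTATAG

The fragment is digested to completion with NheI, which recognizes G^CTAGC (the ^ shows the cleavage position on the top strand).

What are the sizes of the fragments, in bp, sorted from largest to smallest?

131, 24, 23 bp

NheI sites (GCTAGC) start at positions 24, 155.
NheI cuts after the first base of each site, so after positions 24, 155.
Linear molecule, 2 cuts → 3 fragments:
  1–24 → 24 bp
  25–155 → 131 bp
  156–178 → 23 bp
Sorted largest to smallest: 131, 24, 23 bp.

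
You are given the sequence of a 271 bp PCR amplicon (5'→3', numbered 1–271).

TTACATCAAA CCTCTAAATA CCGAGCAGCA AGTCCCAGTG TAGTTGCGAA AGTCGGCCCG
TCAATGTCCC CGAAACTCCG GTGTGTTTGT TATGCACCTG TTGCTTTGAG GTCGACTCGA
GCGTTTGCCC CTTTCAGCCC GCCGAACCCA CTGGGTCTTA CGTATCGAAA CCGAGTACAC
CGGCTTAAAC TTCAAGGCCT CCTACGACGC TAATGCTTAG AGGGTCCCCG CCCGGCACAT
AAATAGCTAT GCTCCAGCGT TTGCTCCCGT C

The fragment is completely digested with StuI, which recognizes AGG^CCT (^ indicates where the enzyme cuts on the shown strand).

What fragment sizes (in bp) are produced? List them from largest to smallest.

The StuI site (AGGCCT) starts at position 195.
StuI cuts after base 3 of each site, so after position 197.
Linear molecule, 1 cut → 2 fragments:
  1–197 → 197 bp
  198–271 → 74 bp
Sorted largest to smallest: 197, 74 bp.

197, 74 bp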